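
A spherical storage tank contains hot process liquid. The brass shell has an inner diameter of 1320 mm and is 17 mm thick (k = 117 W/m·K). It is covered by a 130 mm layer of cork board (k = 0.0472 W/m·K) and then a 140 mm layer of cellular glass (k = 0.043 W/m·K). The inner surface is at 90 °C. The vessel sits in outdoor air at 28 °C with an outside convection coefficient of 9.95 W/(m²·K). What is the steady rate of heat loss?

Radial (spherical) resistances in series:
R_brass shell = (1/0.66 − 1/0.677)/(4π×117) = 2.588×10^-5 K/W
R_cork board = (1/0.677 − 1/0.807)/(4π×0.0472) = 0.4012 K/W
R_cellular glass = (1/0.807 − 1/0.947)/(4π×0.043) = 0.339 K/W
R_outer film = 1/(h·4πr_o²) = 1/(9.95×4π×0.947²) = 0.008918 K/W
R_total = 0.7491 K/W
Q = ΔT/R_total = 62/0.7491

Q ≈ 82.8 W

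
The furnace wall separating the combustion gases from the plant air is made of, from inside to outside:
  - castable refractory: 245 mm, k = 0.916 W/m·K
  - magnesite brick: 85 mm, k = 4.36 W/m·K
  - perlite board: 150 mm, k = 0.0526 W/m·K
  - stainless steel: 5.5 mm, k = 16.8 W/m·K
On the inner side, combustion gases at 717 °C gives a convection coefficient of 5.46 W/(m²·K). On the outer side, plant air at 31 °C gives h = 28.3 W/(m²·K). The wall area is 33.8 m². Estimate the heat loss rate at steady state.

Thermal resistances in series:
R_inner film = 1/(h_i·A) = 1/(5.46×33.8) = 0.005419 K/W
R_castable refractory = L/(kA) = 0.245/(0.916×33.8) = 0.007913 K/W
R_magnesite brick = L/(kA) = 0.085/(4.36×33.8) = 5.768×10^-4 K/W
R_perlite board = L/(kA) = 0.15/(0.0526×33.8) = 0.08437 K/W
R_stainless steel = L/(kA) = 0.0055/(16.8×33.8) = 9.686×10^-6 K/W
R_outer film = 1/(h_o·A) = 1/(28.3×33.8) = 0.001045 K/W
R_total = 0.09933 K/W
Q = ΔT / R_total = 686 / 0.09933

Q ≈ 6910 W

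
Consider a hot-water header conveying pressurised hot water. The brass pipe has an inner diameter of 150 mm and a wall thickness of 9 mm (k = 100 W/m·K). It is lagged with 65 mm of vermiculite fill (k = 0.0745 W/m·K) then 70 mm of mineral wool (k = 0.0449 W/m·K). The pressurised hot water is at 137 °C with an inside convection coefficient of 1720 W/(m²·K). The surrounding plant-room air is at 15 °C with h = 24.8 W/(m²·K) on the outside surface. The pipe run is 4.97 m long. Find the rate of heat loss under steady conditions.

Cylindrical conduction, so R = ln(r₂/r₁)/(2πkL) per layer, in series:
R_inner film = 1/(h_i·2πr₁L) = 1/(1720×2π×0.075×4.97) = 2.482×10^-4 K/W
R_brass pipe wall = ln(84/75)/(2π×100×4.97) = 3.629×10^-5 K/W
R_vermiculite fill = ln(149/84)/(2π×0.0745×4.97) = 0.2464 K/W
R_mineral wool = ln(219/149)/(2π×0.0449×4.97) = 0.2747 K/W
R_outer film = 1/(h_o·2πr_oL) = 1/(24.8×2π×0.219×4.97) = 0.005896 K/W
R_total = 0.5272 K/W
Q = ΔT/R_total = 122/0.5272

Q ≈ 231 W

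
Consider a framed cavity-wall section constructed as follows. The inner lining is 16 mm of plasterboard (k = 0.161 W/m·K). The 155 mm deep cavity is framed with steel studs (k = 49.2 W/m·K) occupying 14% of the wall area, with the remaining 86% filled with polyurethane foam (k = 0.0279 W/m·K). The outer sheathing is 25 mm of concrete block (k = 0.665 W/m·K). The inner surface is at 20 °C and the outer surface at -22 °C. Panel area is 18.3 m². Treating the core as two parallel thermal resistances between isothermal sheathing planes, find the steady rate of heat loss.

Q ≈ 4820 W

Sheathing layers in series; stud and cavity paths in parallel between them.
R_inner = 0.016/(0.161×18.3) = 0.005431 K/W
R_stud  = 0.155/(49.2×0.14×18.3) = 0.00123 K/W
R_cav   = 0.155/(0.0279×0.86×18.3) = 0.353 K/W
1/R_core = 1/R_stud + 1/R_cav → R_core = 0.001225 K/W
R_outer = 0.025/(0.665×18.3) = 0.002054 K/W
R_total = 0.00871 K/W
Q = ΔT/R_total = 42/0.00871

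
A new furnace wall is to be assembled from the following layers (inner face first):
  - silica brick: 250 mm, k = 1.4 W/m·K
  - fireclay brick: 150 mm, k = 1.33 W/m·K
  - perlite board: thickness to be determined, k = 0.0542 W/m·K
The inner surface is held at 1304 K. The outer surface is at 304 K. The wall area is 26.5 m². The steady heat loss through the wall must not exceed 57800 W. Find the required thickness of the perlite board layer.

L ≈ 9.06 mm

Series thermal resistances:
R_silica brick = L/(kA) = 0.25/(1.4×26.5) = 0.006739 K/W
R_fireclay brick = L/(kA) = 0.15/(1.33×26.5) = 0.004256 K/W
Sum of the known resistances R_other = 0.01099 K/W
Required total resistance R_tot = ΔT/Q_allow = 1000/57800 = 0.0173 K/W
R_perlite board = R_tot − R_other = 0.006307 K/W
L = R·k·A = 0.006307×0.0542×26.5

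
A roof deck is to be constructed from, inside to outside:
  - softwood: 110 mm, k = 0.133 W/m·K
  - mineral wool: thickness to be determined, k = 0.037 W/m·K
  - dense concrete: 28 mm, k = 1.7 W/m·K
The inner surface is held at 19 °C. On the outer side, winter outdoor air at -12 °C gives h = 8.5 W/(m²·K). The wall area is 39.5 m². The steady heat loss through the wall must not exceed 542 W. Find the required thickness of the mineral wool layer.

L ≈ 48 mm

Using the resistance-network approach (series):
R_softwood = L/(kA) = 0.11/(0.133×39.5) = 0.02094 K/W
R_dense concrete = L/(kA) = 0.028/(1.7×39.5) = 4.17×10^-4 K/W
R_outer film = 1/(h_o·A) = 1/(8.5×39.5) = 0.002978 K/W
Sum of the known resistances R_other = 0.02433 K/W
Required total resistance R_tot = ΔT/Q_allow = 31/542 = 0.0572 K/W
R_mineral wool = R_tot − R_other = 0.03286 K/W
L = R·k·A = 0.03286×0.037×39.5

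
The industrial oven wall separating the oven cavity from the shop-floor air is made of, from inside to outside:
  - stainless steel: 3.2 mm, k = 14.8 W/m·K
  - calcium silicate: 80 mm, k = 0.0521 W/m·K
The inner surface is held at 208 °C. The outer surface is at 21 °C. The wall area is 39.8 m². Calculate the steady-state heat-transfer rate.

Q ≈ 4850 W

Treating each layer as a thermal resistance in series:
R_stainless steel = L/(kA) = 0.0032/(14.8×39.8) = 5.433×10^-6 K/W
R_calcium silicate = L/(kA) = 0.08/(0.0521×39.8) = 0.03858 K/W
R_total = 0.03859 K/W
Q = ΔT / R_total = 187 / 0.03859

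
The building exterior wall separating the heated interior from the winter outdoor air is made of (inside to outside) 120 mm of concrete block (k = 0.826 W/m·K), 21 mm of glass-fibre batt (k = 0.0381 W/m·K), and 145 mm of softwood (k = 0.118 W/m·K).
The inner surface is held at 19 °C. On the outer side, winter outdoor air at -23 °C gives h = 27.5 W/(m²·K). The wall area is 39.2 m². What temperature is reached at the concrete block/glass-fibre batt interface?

T ≈ 15.9 °C

Thermal resistances in series:
R_concrete block = L/(kA) = 0.12/(0.826×39.2) = 0.003706 K/W
R_glass-fibre batt = L/(kA) = 0.021/(0.0381×39.2) = 0.01406 K/W
R_softwood = L/(kA) = 0.145/(0.118×39.2) = 0.03135 K/W
R_outer film = 1/(h_o·A) = 1/(27.5×39.2) = 9.276×10^-4 K/W
R_total = 0.05004 K/W;  Q = ΔT/R_total = 42/0.05004 = 839.3 W
T_interface = T_inner − Q·ΣR(inner→interface) = 19 − 839×0.003706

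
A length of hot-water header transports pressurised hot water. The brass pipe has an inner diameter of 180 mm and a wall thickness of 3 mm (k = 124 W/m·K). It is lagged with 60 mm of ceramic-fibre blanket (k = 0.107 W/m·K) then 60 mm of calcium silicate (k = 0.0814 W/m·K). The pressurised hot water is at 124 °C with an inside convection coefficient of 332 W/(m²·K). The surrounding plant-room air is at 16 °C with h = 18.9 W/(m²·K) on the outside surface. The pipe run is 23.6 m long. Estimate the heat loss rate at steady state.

Q ≈ 1780 W

Per-layer cylindrical resistances, series-summed:
R_inner film = 1/(h_i·2πr₁L) = 1/(332×2π×0.09×23.6) = 2.257×10^-4 K/W
R_brass pipe wall = ln(93/90)/(2π×124×23.6) = 1.783×10^-6 K/W
R_ceramic-fibre blanket = ln(153/93)/(2π×0.107×23.6) = 0.03138 K/W
R_calcium silicate = ln(213/153)/(2π×0.0814×23.6) = 0.02741 K/W
R_outer film = 1/(h_o·2πr_oL) = 1/(18.9×2π×0.213×23.6) = 0.001675 K/W
R_total = 0.06069 K/W
Q = ΔT/R_total = 108/0.06069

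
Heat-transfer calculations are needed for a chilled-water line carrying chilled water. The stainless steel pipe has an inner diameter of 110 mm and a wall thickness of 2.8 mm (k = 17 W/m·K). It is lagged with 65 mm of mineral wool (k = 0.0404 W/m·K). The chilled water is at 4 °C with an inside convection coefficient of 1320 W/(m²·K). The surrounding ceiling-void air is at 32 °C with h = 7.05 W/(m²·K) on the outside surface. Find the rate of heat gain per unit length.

q′ ≈ 8.87 W/m

Radial resistances (cylindrical: R_cond = ln(r_o/r_i)/(2πkL), R_conv = 1/(h·2πrL)):
R_inner film = 1/(h_i·2πr₁L) = 1/(1320×2π×0.055×1) = 0.002192 K/W
R_stainless steel pipe wall = ln(57.8/55)/(2π×17×1) = 4.649×10^-4 K/W
R_mineral wool = ln(122.8/57.8)/(2π×0.0404×1) = 2.969 K/W
R_outer film = 1/(h_o·2πr_oL) = 1/(7.05×2π×0.1228×1) = 0.1838 K/W
R_total = 3.155 K/W
Q = ΔT/R_total = 28/3.155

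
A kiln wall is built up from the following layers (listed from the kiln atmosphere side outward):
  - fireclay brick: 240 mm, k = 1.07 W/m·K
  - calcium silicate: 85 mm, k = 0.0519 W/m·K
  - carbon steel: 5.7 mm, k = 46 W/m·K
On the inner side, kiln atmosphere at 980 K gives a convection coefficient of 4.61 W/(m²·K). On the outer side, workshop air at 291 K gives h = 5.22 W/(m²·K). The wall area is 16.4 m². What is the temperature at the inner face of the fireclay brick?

T ≈ 914 K

Treating each layer as a thermal resistance in series:
R_inner film = 1/(h_i·A) = 1/(4.61×16.4) = 0.01323 K/W
R_fireclay brick = L/(kA) = 0.24/(1.07×16.4) = 0.01368 K/W
R_calcium silicate = L/(kA) = 0.085/(0.0519×16.4) = 0.09986 K/W
R_carbon steel = L/(kA) = 0.0057/(46×16.4) = 7.556×10^-6 K/W
R_outer film = 1/(h_o·A) = 1/(5.22×16.4) = 0.01168 K/W
R_total = 0.1385 K/W;  Q = ΔT/R_total = 689/0.1385 = 4976 W
T_interface = T_inner − Q·ΣR(inner→interface) = 980 − 4980×0.01323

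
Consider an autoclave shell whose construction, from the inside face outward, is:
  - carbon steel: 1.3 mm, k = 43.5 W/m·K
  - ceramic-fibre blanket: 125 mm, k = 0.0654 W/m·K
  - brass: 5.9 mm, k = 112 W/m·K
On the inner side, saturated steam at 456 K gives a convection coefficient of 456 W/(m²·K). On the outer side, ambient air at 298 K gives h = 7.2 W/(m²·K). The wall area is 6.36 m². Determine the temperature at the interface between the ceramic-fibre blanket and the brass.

Series thermal resistances:
R_inner film = 1/(h_i·A) = 1/(456×6.36) = 3.448×10^-4 K/W
R_carbon steel = L/(kA) = 0.0013/(43.5×6.36) = 4.699×10^-6 K/W
R_ceramic-fibre blanket = L/(kA) = 0.125/(0.0654×6.36) = 0.3005 K/W
R_brass = L/(kA) = 0.0059/(112×6.36) = 8.283×10^-6 K/W
R_outer film = 1/(h_o·A) = 1/(7.2×6.36) = 0.02184 K/W
R_total = 0.3227 K/W;  Q = ΔT/R_total = 158/0.3227 = 489.6 W
T_interface = T_inner − Q·ΣR(inner→interface) = 456 − 490×0.3009

T ≈ 309 K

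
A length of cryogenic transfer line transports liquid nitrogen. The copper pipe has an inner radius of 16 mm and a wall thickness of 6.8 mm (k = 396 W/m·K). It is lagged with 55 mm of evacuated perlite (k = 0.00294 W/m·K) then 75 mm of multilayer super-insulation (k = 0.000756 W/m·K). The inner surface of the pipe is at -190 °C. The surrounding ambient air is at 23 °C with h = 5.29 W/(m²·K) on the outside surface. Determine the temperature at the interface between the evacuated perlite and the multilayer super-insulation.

T ≈ -122 °C

For a radial system each layer contributes R = ln(r_out/r_in)/(2πkL); films add R = 1/(hA).
R_copper pipe wall = ln(22.8/16)/(2π×396×1) = 1.423×10^-4 K/W
R_evacuated perlite = ln(77.8/22.8)/(2π×0.00294×1) = 66.44 K/W
R_multilayer super-insulation = ln(152.8/77.8)/(2π×0.000756×1) = 142.1 K/W
R_outer film = 1/(h_o·2πr_oL) = 1/(5.29×2π×0.1528×1) = 0.1969 K/W
R_total = 208.7 K/W
Q = ΔT/R_total = 213/208.7
Q = 1.02 W/m
T_interface = T_inner + Q·ΣR(inner→interface) = -190 + 1.02×66.44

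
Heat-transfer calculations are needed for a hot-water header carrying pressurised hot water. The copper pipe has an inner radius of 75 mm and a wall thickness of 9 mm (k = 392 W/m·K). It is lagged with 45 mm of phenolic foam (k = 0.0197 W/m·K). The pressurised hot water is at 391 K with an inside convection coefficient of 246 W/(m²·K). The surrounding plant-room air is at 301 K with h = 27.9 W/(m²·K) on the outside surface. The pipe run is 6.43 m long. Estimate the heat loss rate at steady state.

For a radial system each layer contributes R = ln(r_out/r_in)/(2πkL); films add R = 1/(hA).
R_inner film = 1/(h_i·2πr₁L) = 1/(246×2π×0.075×6.43) = 0.001342 K/W
R_copper pipe wall = ln(84/75)/(2π×392×6.43) = 7.156×10^-6 K/W
R_phenolic foam = ln(129/84)/(2π×0.0197×6.43) = 0.539 K/W
R_outer film = 1/(h_o·2πr_oL) = 1/(27.9×2π×0.129×6.43) = 0.006877 K/W
R_total = 0.5472 K/W
Q = ΔT/R_total = 90/0.5472

Q ≈ 164 W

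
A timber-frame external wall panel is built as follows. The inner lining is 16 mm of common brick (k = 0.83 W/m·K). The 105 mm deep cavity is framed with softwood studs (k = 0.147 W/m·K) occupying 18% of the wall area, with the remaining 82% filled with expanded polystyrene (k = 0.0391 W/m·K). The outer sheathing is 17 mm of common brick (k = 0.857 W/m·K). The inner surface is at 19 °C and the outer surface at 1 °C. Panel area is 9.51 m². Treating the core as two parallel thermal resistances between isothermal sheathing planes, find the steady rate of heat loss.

Sheathing layers in series; stud and cavity paths in parallel between them.
R_inner = 0.016/(0.83×9.51) = 0.002027 K/W
R_stud  = 0.105/(0.147×0.18×9.51) = 0.4173 K/W
R_cav   = 0.105/(0.0391×0.82×9.51) = 0.3444 K/W
1/R_core = 1/R_stud + 1/R_cav → R_core = 0.1887 K/W
R_outer = 0.017/(0.857×9.51) = 0.002086 K/W
R_total = 0.1928 K/W
Q = ΔT/R_total = 18/0.1928

Q ≈ 93.4 W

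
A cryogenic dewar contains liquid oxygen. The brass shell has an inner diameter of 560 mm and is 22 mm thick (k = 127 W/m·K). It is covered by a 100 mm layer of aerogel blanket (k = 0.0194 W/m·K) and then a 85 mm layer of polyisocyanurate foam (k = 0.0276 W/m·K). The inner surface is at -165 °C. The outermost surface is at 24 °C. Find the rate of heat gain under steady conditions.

Q ≈ 40.8 W

Each spherical layer contributes R = (1/r_i − 1/r_o)/(4πk):
R_brass shell = (1/0.28 − 1/0.302)/(4π×127) = 1.63×10^-4 K/W
R_aerogel blanket = (1/0.302 − 1/0.402)/(4π×0.0194) = 3.379 K/W
R_polyisocyanurate foam = (1/0.402 − 1/0.487)/(4π×0.0276) = 1.252 K/W
R_total = 4.631 K/W
Q = ΔT/R_total = 189/4.631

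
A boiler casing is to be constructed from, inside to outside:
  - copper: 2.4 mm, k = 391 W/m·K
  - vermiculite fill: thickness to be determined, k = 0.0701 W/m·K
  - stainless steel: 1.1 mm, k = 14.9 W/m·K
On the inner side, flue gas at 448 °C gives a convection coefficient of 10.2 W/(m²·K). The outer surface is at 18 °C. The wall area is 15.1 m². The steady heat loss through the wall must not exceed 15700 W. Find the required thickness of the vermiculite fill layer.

L ≈ 22.1 mm

Model the wall as resistances in series:
R_inner film = 1/(h_i·A) = 1/(10.2×15.1) = 0.006493 K/W
R_copper = L/(kA) = 0.0024/(391×15.1) = 4.065×10^-7 K/W
R_stainless steel = L/(kA) = 0.0011/(14.9×15.1) = 4.889×10^-6 K/W
Sum of the known resistances R_other = 0.006498 K/W
Required total resistance R_tot = ΔT/Q_allow = 430/15700 = 0.02739 K/W
R_vermiculite fill = R_tot − R_other = 0.02089 K/W
L = R·k·A = 0.02089×0.0701×15.1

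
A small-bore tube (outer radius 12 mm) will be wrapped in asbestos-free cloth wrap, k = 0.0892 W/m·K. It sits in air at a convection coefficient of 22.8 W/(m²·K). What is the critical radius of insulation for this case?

r_cr ≈ 3.91 mm

For a cylinder r_cr = k/h = 0.0892/22.8
r_cr = 3.91 mm; since the bare radius (12 mm) is above r_cr, any added insulation will reduce heat loss.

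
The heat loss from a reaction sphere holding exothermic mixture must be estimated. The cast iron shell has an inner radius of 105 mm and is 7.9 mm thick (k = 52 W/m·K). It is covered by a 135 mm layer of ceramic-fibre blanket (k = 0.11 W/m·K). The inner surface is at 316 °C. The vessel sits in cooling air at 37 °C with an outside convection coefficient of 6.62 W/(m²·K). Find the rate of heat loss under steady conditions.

For a spherical shell R = (1/r₁ − 1/r₂)/(4πk); film R = 1/(h·4πr²). In series:
R_cast iron shell = (1/0.105 − 1/0.1129)/(4π×52) = 0.00102 K/W
R_ceramic-fibre blanket = (1/0.1129 − 1/0.2479)/(4π×0.11) = 3.489 K/W
R_outer film = 1/(h·4πr_o²) = 1/(6.62×4π×0.2479²) = 0.1956 K/W
R_total = 3.686 K/W
Q = ΔT/R_total = 279/3.686

Q ≈ 75.7 W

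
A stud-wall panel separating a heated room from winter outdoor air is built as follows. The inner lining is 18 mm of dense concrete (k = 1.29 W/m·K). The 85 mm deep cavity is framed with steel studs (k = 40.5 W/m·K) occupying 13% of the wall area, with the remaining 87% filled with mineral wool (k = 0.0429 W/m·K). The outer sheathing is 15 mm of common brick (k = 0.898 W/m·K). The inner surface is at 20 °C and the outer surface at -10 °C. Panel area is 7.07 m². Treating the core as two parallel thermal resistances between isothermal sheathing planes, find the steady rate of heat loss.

Q ≈ 4540 W

Sheathing layers in series; stud and cavity paths in parallel between them.
R_inner = 0.018/(1.29×7.07) = 0.001974 K/W
R_stud  = 0.085/(40.5×0.13×7.07) = 0.002284 K/W
R_cav   = 0.085/(0.0429×0.87×7.07) = 0.3221 K/W
1/R_core = 1/R_stud + 1/R_cav → R_core = 0.002267 K/W
R_outer = 0.015/(0.898×7.07) = 0.002363 K/W
R_total = 0.006604 K/W
Q = ΔT/R_total = 30/0.006604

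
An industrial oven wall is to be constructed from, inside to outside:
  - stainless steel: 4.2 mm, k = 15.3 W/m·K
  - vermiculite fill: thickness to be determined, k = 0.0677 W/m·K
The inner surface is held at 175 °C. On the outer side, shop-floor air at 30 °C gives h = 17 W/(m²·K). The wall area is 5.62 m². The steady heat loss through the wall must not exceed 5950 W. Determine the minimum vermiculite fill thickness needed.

Using the resistance-network approach (series):
R_stainless steel = L/(kA) = 0.0042/(15.3×5.62) = 4.885×10^-5 K/W
R_outer film = 1/(h_o·A) = 1/(17×5.62) = 0.01047 K/W
Sum of the known resistances R_other = 0.01052 K/W
Required total resistance R_tot = ΔT/Q_allow = 145/5950 = 0.02437 K/W
R_vermiculite fill = R_tot − R_other = 0.01385 K/W
L = R·k·A = 0.01385×0.0677×5.62

L ≈ 5.27 mm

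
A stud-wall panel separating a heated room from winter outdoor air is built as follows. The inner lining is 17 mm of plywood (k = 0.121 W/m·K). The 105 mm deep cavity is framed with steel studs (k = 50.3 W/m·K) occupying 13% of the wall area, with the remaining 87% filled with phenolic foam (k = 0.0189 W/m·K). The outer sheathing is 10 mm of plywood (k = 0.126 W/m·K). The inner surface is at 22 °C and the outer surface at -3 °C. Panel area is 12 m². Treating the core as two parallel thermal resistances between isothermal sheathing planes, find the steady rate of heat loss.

Sheathing layers in series; stud and cavity paths in parallel between them.
R_inner = 0.017/(0.121×12) = 0.01171 K/W
R_stud  = 0.105/(50.3×0.13×12) = 0.001338 K/W
R_cav   = 0.105/(0.0189×0.87×12) = 0.5321 K/W
1/R_core = 1/R_stud + 1/R_cav → R_core = 0.001335 K/W
R_outer = 0.01/(0.126×12) = 0.006614 K/W
R_total = 0.01966 K/W
Q = ΔT/R_total = 25/0.01966

Q ≈ 1270 W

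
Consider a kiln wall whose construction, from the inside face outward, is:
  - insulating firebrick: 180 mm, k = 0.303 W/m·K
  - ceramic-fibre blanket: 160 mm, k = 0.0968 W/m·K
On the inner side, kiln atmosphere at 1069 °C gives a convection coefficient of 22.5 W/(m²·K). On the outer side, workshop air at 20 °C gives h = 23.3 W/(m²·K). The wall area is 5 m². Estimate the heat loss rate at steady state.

Thermal resistances in series:
R_inner film = 1/(h_i·A) = 1/(22.5×5) = 0.008889 K/W
R_insulating firebrick = L/(kA) = 0.18/(0.303×5) = 0.1188 K/W
R_ceramic-fibre blanket = L/(kA) = 0.16/(0.0968×5) = 0.3306 K/W
R_outer film = 1/(h_o·A) = 1/(23.3×5) = 0.008584 K/W
R_total = 0.4669 K/W
Q = ΔT / R_total = 1049 / 0.4669

Q ≈ 2250 W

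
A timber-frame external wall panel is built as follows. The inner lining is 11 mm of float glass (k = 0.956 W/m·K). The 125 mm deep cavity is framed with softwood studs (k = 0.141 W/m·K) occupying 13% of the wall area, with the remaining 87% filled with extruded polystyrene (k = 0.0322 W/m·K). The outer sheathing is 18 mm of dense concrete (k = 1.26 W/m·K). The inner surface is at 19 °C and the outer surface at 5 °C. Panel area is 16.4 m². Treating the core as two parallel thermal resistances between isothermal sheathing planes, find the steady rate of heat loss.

Sheathing layers in series; stud and cavity paths in parallel between them.
R_inner = 0.011/(0.956×16.4) = 7.016×10^-4 K/W
R_stud  = 0.125/(0.141×0.13×16.4) = 0.4158 K/W
R_cav   = 0.125/(0.0322×0.87×16.4) = 0.2721 K/W
1/R_core = 1/R_stud + 1/R_cav → R_core = 0.1645 K/W
R_outer = 0.018/(1.26×16.4) = 8.711×10^-4 K/W
R_total = 0.166 K/W
Q = ΔT/R_total = 14/0.166

Q ≈ 84.3 W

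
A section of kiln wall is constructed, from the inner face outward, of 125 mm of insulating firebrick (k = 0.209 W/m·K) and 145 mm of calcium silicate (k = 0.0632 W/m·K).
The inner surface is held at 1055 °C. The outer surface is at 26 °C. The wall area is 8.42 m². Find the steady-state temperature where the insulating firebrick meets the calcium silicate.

T ≈ 842 °C

Model the wall as resistances in series:
R_insulating firebrick = L/(kA) = 0.125/(0.209×8.42) = 0.07103 K/W
R_calcium silicate = L/(kA) = 0.145/(0.0632×8.42) = 0.2725 K/W
R_total = 0.3435 K/W;  Q = ΔT/R_total = 1029/0.3435 = 2996 W
T_interface = T_inner − Q·ΣR(inner→interface) = 1055 − 3000×0.07103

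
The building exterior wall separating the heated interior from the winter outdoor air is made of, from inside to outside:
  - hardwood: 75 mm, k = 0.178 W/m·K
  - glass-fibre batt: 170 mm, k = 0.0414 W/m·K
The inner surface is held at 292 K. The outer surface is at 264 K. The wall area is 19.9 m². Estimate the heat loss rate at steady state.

Q ≈ 123 W

Thermal resistances in series:
R_hardwood = L/(kA) = 0.075/(0.178×19.9) = 0.02117 K/W
R_glass-fibre batt = L/(kA) = 0.17/(0.0414×19.9) = 0.2063 K/W
R_total = 0.2275 K/W
Q = ΔT / R_total = 28 / 0.2275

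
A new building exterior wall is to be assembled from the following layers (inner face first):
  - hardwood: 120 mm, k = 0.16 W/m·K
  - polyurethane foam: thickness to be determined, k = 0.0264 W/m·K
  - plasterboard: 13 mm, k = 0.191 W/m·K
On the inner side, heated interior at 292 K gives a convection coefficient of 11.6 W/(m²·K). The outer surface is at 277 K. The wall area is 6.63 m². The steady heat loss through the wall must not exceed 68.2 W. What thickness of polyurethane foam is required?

L ≈ 14.6 mm

Thermal resistances in series:
R_inner film = 1/(h_i·A) = 1/(11.6×6.63) = 0.013 K/W
R_hardwood = L/(kA) = 0.12/(0.16×6.63) = 0.1131 K/W
R_plasterboard = L/(kA) = 0.013/(0.191×6.63) = 0.01027 K/W
Sum of the known resistances R_other = 0.1364 K/W
Required total resistance R_tot = ΔT/Q_allow = 15/68.2 = 0.2199 K/W
R_polyurethane foam = R_tot − R_other = 0.08355 K/W
L = R·k·A = 0.08355×0.0264×6.63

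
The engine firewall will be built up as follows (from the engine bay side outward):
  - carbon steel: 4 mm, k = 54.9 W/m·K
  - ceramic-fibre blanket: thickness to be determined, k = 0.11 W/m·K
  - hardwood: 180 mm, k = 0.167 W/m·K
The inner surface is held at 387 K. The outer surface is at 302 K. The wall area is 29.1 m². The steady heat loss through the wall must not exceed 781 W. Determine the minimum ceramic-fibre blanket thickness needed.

L ≈ 230 mm

Series thermal resistances:
R_carbon steel = L/(kA) = 0.004/(54.9×29.1) = 2.504×10^-6 K/W
R_hardwood = L/(kA) = 0.18/(0.167×29.1) = 0.03704 K/W
Sum of the known resistances R_other = 0.03704 K/W
Required total resistance R_tot = ΔT/Q_allow = 85/781 = 0.1088 K/W
R_ceramic-fibre blanket = R_tot − R_other = 0.07179 K/W
L = R·k·A = 0.07179×0.11×29.1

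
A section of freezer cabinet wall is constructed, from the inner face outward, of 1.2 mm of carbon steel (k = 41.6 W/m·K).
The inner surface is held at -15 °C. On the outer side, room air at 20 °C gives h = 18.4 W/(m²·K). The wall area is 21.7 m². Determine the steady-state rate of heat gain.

Thermal resistances in series:
R_carbon steel = L/(kA) = 0.0012/(41.6×21.7) = 1.329×10^-6 K/W
R_outer film = 1/(h_o·A) = 1/(18.4×21.7) = 0.002505 K/W
R_total = 0.002506 K/W
Q = ΔT / R_total = 35 / 0.002506

Q ≈ 14000 W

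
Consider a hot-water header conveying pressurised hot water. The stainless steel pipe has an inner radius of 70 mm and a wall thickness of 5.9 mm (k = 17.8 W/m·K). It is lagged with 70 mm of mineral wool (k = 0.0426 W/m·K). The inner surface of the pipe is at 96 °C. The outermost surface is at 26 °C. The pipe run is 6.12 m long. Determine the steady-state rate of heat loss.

Q ≈ 175 W

Radial resistances (cylindrical: R_cond = ln(r_o/r_i)/(2πkL), R_conv = 1/(h·2πrL)):
R_stainless steel pipe wall = ln(75.9/70)/(2π×17.8×6.12) = 1.182×10^-4 K/W
R_mineral wool = ln(145.9/75.9)/(2π×0.0426×6.12) = 0.3989 K/W
R_total = 0.3991 K/W
Q = ΔT/R_total = 70/0.3991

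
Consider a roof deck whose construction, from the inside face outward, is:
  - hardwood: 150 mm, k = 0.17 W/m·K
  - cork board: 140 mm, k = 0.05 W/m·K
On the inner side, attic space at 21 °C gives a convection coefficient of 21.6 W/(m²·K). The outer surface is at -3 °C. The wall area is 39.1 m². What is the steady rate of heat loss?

Thermal resistances in series:
R_inner film = 1/(h_i·A) = 1/(21.6×39.1) = 0.001184 K/W
R_hardwood = L/(kA) = 0.15/(0.17×39.1) = 0.02257 K/W
R_cork board = L/(kA) = 0.14/(0.05×39.1) = 0.07161 K/W
R_total = 0.09536 K/W
Q = ΔT / R_total = 24 / 0.09536

Q ≈ 252 W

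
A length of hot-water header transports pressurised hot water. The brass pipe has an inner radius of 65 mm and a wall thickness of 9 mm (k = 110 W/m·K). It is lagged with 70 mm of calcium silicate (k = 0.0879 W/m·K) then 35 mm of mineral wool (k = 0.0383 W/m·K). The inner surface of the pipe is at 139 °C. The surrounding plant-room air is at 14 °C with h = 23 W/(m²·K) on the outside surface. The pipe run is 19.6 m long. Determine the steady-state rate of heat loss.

Q ≈ 1140 W

Radial resistances (cylindrical: R_cond = ln(r_o/r_i)/(2πkL), R_conv = 1/(h·2πrL)):
R_brass pipe wall = ln(74/65)/(2π×110×19.6) = 9.573×10^-6 K/W
R_calcium silicate = ln(144/74)/(2π×0.0879×19.6) = 0.0615 K/W
R_mineral wool = ln(179/144)/(2π×0.0383×19.6) = 0.04613 K/W
R_outer film = 1/(h_o·2πr_oL) = 1/(23×2π×0.179×19.6) = 0.001972 K/W
R_total = 0.1096 K/W
Q = ΔT/R_total = 125/0.1096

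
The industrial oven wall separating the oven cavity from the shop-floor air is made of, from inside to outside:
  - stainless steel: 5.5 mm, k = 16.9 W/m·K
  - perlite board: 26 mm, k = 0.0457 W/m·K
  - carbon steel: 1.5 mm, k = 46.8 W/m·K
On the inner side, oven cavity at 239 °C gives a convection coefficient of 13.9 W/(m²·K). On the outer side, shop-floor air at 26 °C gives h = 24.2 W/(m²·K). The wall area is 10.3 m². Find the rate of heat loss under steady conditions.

Q ≈ 3210 W

Model the wall as resistances in series:
R_inner film = 1/(h_i·A) = 1/(13.9×10.3) = 0.006985 K/W
R_stainless steel = L/(kA) = 0.0055/(16.9×10.3) = 3.16×10^-5 K/W
R_perlite board = L/(kA) = 0.026/(0.0457×10.3) = 0.05524 K/W
R_carbon steel = L/(kA) = 0.0015/(46.8×10.3) = 3.112×10^-6 K/W
R_outer film = 1/(h_o·A) = 1/(24.2×10.3) = 0.004012 K/W
R_total = 0.06627 K/W
Q = ΔT / R_total = 213 / 0.06627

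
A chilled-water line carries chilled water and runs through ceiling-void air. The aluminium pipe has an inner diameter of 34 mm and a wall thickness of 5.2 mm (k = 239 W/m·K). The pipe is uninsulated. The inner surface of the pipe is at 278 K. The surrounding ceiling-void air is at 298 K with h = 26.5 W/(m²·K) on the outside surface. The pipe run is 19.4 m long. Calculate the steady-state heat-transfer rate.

Per-layer cylindrical resistances, series-summed:
R_aluminium pipe wall = ln(22.2/17)/(2π×239×19.4) = 9.161×10^-6 K/W
R_outer film = 1/(h_o·2πr_oL) = 1/(26.5×2π×0.0222×19.4) = 0.01395 K/W
R_total = 0.01395 K/W
Q = ΔT/R_total = 20/0.01395

Q ≈ 1430 W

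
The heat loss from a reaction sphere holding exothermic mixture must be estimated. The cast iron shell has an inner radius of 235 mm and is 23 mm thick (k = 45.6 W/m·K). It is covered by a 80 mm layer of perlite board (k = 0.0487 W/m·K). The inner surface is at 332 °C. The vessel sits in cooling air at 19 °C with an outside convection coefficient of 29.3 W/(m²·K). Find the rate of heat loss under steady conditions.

Spherical conduction: R = (1/r_in − 1/r_out)/(4πk) per layer; series-sum.
R_cast iron shell = (1/0.235 − 1/0.258)/(4π×45.6) = 6.62×10^-4 K/W
R_perlite board = (1/0.258 − 1/0.338)/(4π×0.0487) = 1.499 K/W
R_outer film = 1/(h·4πr_o²) = 1/(29.3×4π×0.338²) = 0.02377 K/W
R_total = 1.523 K/W
Q = ΔT/R_total = 313/1.523

Q ≈ 205 W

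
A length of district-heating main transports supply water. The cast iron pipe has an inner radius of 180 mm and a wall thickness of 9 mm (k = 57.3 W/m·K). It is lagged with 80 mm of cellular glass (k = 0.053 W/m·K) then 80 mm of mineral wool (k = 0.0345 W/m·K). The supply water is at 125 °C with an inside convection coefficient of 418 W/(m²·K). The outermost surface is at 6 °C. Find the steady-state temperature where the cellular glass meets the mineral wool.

T ≈ 69.2 °C

Per-layer cylindrical resistances, series-summed:
R_inner film = 1/(h_i·2πr₁L) = 1/(418×2π×0.18×1) = 0.002115 K/W
R_cast iron pipe wall = ln(189/180)/(2π×57.3×1) = 1.355×10^-4 K/W
R_cellular glass = ln(269/189)/(2π×0.053×1) = 1.06 K/W
R_mineral wool = ln(349/269)/(2π×0.0345×1) = 1.201 K/W
R_total = 2.263 K/W
Q = ΔT/R_total = 119/2.263
Q = 52.6 W/m
T_interface = T_inner − Q·ΣR(inner→interface) = 125 − 52.6×1.062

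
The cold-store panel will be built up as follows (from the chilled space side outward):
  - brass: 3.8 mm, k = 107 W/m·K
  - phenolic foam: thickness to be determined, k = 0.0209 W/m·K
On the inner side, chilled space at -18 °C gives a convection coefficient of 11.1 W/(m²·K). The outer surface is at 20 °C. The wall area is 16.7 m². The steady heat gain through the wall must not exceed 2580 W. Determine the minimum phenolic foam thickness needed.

Model the wall as resistances in series:
R_inner film = 1/(h_i·A) = 1/(11.1×16.7) = 0.005395 K/W
R_brass = L/(kA) = 0.0038/(107×16.7) = 2.127×10^-6 K/W
Sum of the known resistances R_other = 0.005397 K/W
Required total resistance R_tot = ΔT/Q_allow = 38/2580 = 0.01473 K/W
R_phenolic foam = R_tot − R_other = 0.009332 K/W
L = R·k·A = 0.009332×0.0209×16.7

L ≈ 3.26 mm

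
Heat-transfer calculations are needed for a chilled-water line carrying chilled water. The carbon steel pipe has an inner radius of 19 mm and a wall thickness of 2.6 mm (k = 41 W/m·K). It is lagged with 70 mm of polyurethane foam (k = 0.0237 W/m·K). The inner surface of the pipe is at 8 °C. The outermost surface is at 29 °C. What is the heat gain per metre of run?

q′ ≈ 2.16 W/m

Radial resistances (cylindrical: R_cond = ln(r_o/r_i)/(2πkL), R_conv = 1/(h·2πrL)):
R_carbon steel pipe wall = ln(21.6/19)/(2π×41×1) = 4.979×10^-4 K/W
R_polyurethane foam = ln(91.6/21.6)/(2π×0.0237×1) = 9.702 K/W
R_total = 9.702 K/W
Q = ΔT/R_total = 21/9.702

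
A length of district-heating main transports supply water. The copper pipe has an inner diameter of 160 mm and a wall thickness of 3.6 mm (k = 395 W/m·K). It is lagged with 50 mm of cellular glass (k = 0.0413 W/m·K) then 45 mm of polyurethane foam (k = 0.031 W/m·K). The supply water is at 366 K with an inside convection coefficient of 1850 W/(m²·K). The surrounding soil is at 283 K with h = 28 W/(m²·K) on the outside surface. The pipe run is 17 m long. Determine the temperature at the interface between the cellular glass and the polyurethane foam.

Per-layer cylindrical resistances, series-summed:
R_inner film = 1/(h_i·2πr₁L) = 1/(1850×2π×0.08×17) = 6.326×10^-5 K/W
R_copper pipe wall = ln(83.6/80)/(2π×395×17) = 1.043×10^-6 K/W
R_cellular glass = ln(133.6/83.6)/(2π×0.0413×17) = 0.1063 K/W
R_polyurethane foam = ln(178.6/133.6)/(2π×0.031×17) = 0.08767 K/W
R_outer film = 1/(h_o·2πr_oL) = 1/(28×2π×0.1786×17) = 0.001872 K/W
R_total = 0.1959 K/W
Q = ΔT/R_total = 83/0.1959
Q = 424 W
T_interface = T_inner − Q·ΣR(inner→interface) = 366 − 424×0.1063

T ≈ 321 K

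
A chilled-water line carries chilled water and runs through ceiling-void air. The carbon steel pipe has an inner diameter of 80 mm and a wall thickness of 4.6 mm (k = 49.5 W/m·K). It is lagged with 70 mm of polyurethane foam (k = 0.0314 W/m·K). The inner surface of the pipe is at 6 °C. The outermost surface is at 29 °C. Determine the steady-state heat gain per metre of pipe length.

q′ ≈ 4.81 W/m

For a radial system each layer contributes R = ln(r_out/r_in)/(2πkL); films add R = 1/(hA).
R_carbon steel pipe wall = ln(44.6/40)/(2π×49.5×1) = 3.5×10^-4 K/W
R_polyurethane foam = ln(114.6/44.6)/(2π×0.0314×1) = 4.783 K/W
R_total = 4.784 K/W
Q = ΔT/R_total = 23/4.784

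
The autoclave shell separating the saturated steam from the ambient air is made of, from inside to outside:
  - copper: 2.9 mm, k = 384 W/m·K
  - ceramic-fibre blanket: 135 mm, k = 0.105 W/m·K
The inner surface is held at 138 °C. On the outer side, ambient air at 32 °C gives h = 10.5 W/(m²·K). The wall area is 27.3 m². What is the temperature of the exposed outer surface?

Model the wall as resistances in series:
R_copper = L/(kA) = 0.0029/(384×27.3) = 2.766×10^-7 K/W
R_ceramic-fibre blanket = L/(kA) = 0.135/(0.105×27.3) = 0.0471 K/W
R_outer film = 1/(h_o·A) = 1/(10.5×27.3) = 0.003489 K/W
R_total = 0.05058 K/W;  Q = ΔT/R_total = 106/0.05058 = 2095 W
T_interface = T_inner − Q·ΣR(inner→interface) = 138 − 2100×0.0471

T ≈ 39.3 °C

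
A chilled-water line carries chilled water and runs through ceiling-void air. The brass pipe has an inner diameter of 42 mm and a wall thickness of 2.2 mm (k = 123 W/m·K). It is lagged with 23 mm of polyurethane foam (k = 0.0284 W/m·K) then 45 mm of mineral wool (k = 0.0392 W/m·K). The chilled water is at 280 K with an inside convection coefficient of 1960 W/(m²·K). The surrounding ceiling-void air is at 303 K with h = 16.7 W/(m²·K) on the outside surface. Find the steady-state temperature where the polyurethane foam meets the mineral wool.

Radial resistances (cylindrical: R_cond = ln(r_o/r_i)/(2πkL), R_conv = 1/(h·2πrL)):
R_inner film = 1/(h_i·2πr₁L) = 1/(1960×2π×0.021×1) = 0.003867 K/W
R_brass pipe wall = ln(23.2/21)/(2π×123×1) = 1.289×10^-4 K/W
R_polyurethane foam = ln(46.2/23.2)/(2π×0.0284×1) = 3.86 K/W
R_mineral wool = ln(91.2/46.2)/(2π×0.0392×1) = 2.761 K/W
R_outer film = 1/(h_o·2πr_oL) = 1/(16.7×2π×0.0912×1) = 0.1045 K/W
R_total = 6.73 K/W
Q = ΔT/R_total = 23/6.73
Q = 3.42 W/m
T_interface = T_inner + Q·ΣR(inner→interface) = 280 + 3.42×3.864

T ≈ 293 K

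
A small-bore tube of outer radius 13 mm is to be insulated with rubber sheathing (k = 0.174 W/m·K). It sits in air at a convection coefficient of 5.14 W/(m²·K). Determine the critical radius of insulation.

For a cylinder r_cr = k/h = 0.174/5.14
r_cr = 33.9 mm; since the bare radius (13 mm) is below r_cr, adding a thin layer of insulation will *increase* heat loss.

r_cr ≈ 33.9 mm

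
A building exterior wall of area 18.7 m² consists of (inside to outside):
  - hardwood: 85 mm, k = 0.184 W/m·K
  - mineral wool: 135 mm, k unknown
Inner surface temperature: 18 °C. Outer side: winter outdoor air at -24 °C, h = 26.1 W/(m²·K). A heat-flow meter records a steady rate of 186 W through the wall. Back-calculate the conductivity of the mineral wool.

k ≈ 0.0363 W/(m·K)

Treating each layer as a thermal resistance in series:
R_hardwood = L/(kA) = 0.085/(0.184×18.7) = 0.0247 K/W
R_outer film = 1/(h_o·A) = 1/(26.1×18.7) = 0.002049 K/W
Sum of known resistances R_other = 0.02675 K/W
Total R = ΔT/Q = 42/186 = 0.2258 K/W
R_mineral wool = R_total − R_other = 0.1991 K/W
k = L/(R·A) = 0.135/(0.1991×18.7)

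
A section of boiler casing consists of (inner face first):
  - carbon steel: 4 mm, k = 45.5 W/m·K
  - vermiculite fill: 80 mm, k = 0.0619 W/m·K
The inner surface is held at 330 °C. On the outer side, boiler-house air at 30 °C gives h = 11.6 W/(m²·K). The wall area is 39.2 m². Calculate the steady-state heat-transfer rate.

Thermal resistances in series:
R_carbon steel = L/(kA) = 0.004/(45.5×39.2) = 2.243×10^-6 K/W
R_vermiculite fill = L/(kA) = 0.08/(0.0619×39.2) = 0.03297 K/W
R_outer film = 1/(h_o·A) = 1/(11.6×39.2) = 0.002199 K/W
R_total = 0.03517 K/W
Q = ΔT / R_total = 300 / 0.03517

Q ≈ 8530 W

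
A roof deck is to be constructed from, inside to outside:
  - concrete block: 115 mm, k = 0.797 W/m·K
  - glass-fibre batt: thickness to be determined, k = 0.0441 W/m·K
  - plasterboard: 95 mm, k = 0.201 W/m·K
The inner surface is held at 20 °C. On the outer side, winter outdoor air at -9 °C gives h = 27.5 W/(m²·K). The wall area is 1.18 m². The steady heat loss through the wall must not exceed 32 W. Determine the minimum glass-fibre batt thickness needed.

Model the wall as resistances in series:
R_concrete block = L/(kA) = 0.115/(0.797×1.18) = 0.1223 K/W
R_plasterboard = L/(kA) = 0.095/(0.201×1.18) = 0.4005 K/W
R_outer film = 1/(h_o·A) = 1/(27.5×1.18) = 0.03082 K/W
Sum of the known resistances R_other = 0.5536 K/W
Required total resistance R_tot = ΔT/Q_allow = 29/32 = 0.9062 K/W
R_glass-fibre batt = R_tot − R_other = 0.3526 K/W
L = R·k·A = 0.3526×0.0441×1.18

L ≈ 18.3 mm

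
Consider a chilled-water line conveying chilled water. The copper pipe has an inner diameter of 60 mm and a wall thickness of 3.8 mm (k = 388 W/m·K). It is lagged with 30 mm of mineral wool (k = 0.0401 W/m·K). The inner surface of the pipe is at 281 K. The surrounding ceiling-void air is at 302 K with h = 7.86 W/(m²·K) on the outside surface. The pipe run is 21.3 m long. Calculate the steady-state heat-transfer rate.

For a radial system each layer contributes R = ln(r_out/r_in)/(2πkL); films add R = 1/(hA).
R_copper pipe wall = ln(33.8/30)/(2π×388×21.3) = 2.297×10^-6 K/W
R_mineral wool = ln(63.8/33.8)/(2π×0.0401×21.3) = 0.1184 K/W
R_outer film = 1/(h_o·2πr_oL) = 1/(7.86×2π×0.0638×21.3) = 0.0149 K/W
R_total = 0.1333 K/W
Q = ΔT/R_total = 21/0.1333

Q ≈ 158 W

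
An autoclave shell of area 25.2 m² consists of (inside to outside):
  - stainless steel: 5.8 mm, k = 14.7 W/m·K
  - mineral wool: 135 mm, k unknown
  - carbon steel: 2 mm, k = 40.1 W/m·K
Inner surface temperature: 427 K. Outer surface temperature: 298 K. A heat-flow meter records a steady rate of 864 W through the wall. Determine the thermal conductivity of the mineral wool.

Using the resistance-network approach (series):
R_stainless steel = L/(kA) = 0.0058/(14.7×25.2) = 1.566×10^-5 K/W
R_carbon steel = L/(kA) = 0.002/(40.1×25.2) = 1.979×10^-6 K/W
Sum of known resistances R_other = 1.764×10^-5 K/W
Total R = ΔT/Q = 129/864 = 0.1493 K/W
R_mineral wool = R_total − R_other = 0.1493 K/W
k = L/(R·A) = 0.135/(0.1493×25.2)

k ≈ 0.0359 W/(m·K)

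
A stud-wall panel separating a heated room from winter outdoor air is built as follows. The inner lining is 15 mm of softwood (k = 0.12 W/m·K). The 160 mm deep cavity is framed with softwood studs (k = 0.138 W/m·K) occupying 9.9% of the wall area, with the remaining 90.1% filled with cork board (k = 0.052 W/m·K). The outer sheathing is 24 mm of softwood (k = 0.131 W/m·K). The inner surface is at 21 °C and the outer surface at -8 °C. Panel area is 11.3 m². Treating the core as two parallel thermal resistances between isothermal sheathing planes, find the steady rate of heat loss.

Sheathing layers in series; stud and cavity paths in parallel between them.
R_inner = 0.015/(0.12×11.3) = 0.01106 K/W
R_stud  = 0.16/(0.138×0.099×11.3) = 1.036 K/W
R_cav   = 0.16/(0.052×0.901×11.3) = 0.3022 K/W
1/R_core = 1/R_stud + 1/R_cav → R_core = 0.234 K/W
R_outer = 0.024/(0.131×11.3) = 0.01621 K/W
R_total = 0.2613 K/W
Q = ΔT/R_total = 29/0.2613

Q ≈ 111 W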